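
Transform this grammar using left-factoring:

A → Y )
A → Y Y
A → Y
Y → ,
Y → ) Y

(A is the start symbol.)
Left-factoring transforms A → αβ₁ | αβ₂ into A → αA' and A' → β₁ | β₂
(α is the longest common prefix among the alternatives). Repeat until
no nonterminal has two alternatives with a common prefix.

Round 1: A has alternatives sharing prefix 'Y'. Introduce A': A → Y A'
  Add: A' → )
  Add: A' → Y
  Add: A' → ε

No remaining common prefixes — done.

Resulting grammar:
A → Y A'
A' → )
A' → Y
A' → ε
Y → ,
Y → ) Y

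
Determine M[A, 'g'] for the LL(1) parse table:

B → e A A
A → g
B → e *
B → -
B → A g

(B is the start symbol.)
A → g

To find M[A, 'g'], we find productions for A where 'g' is in the predict set (PREDICT(N → α) = (FIRST(α) \ {ε}) ∪ (FOLLOW(N) if α ⇒* ε)).

A → g: PREDICT = { 'g' }
  'g' is in predict set, so this production goes in M[A, 'g']

M[A, 'g'] = A → g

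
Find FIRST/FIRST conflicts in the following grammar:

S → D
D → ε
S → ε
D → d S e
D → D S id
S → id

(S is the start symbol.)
Yes. S → D / S → ε on { ε }; S → D / S → id on { 'id' }; D → d S e / D → D S id on { 'd' }

A FIRST/FIRST conflict occurs when two productions N → α and N → β for the same non-terminal have FIRST(α) ∩ FIRST(β) ≠ ∅ (with ε ∈ FIRST of a nullable right-hand side, so two nullable alternatives also conflict).

FIRST sets of the non-terminals at (or reachable through a nullable prefix from) the front of some alternative:
  FIRST(D) = { 'd', 'id', ε }
  FIRST(S) = { 'd', 'id', ε }

Productions for S:
  S → D: FIRST = { 'd', 'id', ε }
  S → ε: FIRST = { ε }
  S → id: FIRST = { 'id' }
Productions for D:
  D → ε: FIRST = { ε }
  D → d S e: FIRST = { 'd' }
  D → D S id: FIRST = { 'd', 'id' }

Conflict for S: S → D and S → ε
  Overlap: { ε }
Conflict for S: S → D and S → id
  Overlap: { 'id' }
Conflict for D: D → d S e and D → D S id
  Overlap: { 'd' }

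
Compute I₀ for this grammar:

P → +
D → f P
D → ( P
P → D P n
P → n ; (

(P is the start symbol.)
{ [D → . ( P], [D → . f P], [P → . +], [P → . D P n], [P → . n ; (], [P' → . P] }

First, augment the grammar with P' → P
I₀ = CLOSURE({ [P' → . P] }):
  [P' → . P] has the dot before P: add [P → . +], [P → . D P n], [P → . n ; (]
  [P → . D P n] has the dot before D: add [D → . f P], [D → . ( P]
No further items can be added.

I₀ = { [D → . ( P], [D → . f P], [P → . +], [P → . D P n], [P → . n ; (], [P' → . P] }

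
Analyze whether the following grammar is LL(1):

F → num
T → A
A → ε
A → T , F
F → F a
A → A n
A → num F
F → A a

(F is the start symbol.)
No. Predict set conflict for F: { 'num' }

Relevant sets:
  FIRST(F) = { ',', 'a', 'n', 'num' }
  FIRST(A) = { ',', 'n', 'num', ε }
  FIRST(T) = { ',', 'n', 'num', ε }
  FOLLOW(A) = { ',', 'a', 'n' }

For F:
  PREDICT(F → num) = { 'num' }
  PREDICT(F → F a) = { ',', 'a', 'n', 'num' }
  PREDICT(F → A a) = { ',', 'a', 'n', 'num' }
For A:
  PREDICT(A → ε) = { ',', 'a', 'n' }
  PREDICT(A → T ',' F) = { ',', 'n', 'num' }
  PREDICT(A → A n) = { ',', 'n', 'num' }
  PREDICT(A → num F) = { 'num' }
T has a single production, so nothing to check there.

Conflict found: Predict set conflict for F: { 'num' }
The grammar is NOT LL(1).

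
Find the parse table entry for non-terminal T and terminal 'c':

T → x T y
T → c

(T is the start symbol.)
T → c

To find M[T, 'c'], we find productions for T where 'c' is in the predict set (PREDICT(N → α) = (FIRST(α) \ {ε}) ∪ (FOLLOW(N) if α ⇒* ε)).

T → x T y: PREDICT = { 'x' }
T → c: PREDICT = { 'c' }
  'c' is in predict set, so this production goes in M[T, 'c']

M[T, 'c'] = T → c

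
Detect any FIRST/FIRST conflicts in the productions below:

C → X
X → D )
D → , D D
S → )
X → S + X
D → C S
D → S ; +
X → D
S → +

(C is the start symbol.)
Yes. X → D ')' / X → S '+' X on { ')', '+' }; X → D ')' / X → D on { ')', '+', ',' }; X → S '+' X / X → D on { ')', '+' }; D → ',' D D / D → C S on { ',' }; D → C S / D → S ';' '+' on { ')', '+' }

A FIRST/FIRST conflict occurs when two productions N → α and N → β for the same non-terminal have FIRST(α) ∩ FIRST(β) ≠ ∅ (with ε ∈ FIRST of a nullable right-hand side, so two nullable alternatives also conflict).

FIRST sets of the non-terminals at (or reachable through a nullable prefix from) the front of some alternative:
  FIRST(D) = { ')', '+', ',' }
  FIRST(S) = { ')', '+' }
  FIRST(C) = { ')', '+', ',' }

Productions for X:
  X → D ): FIRST = { ')', '+', ',' }
  X → S + X: FIRST = { ')', '+' }
  X → D: FIRST = { ')', '+', ',' }
Productions for D:
  D → , D D: FIRST = { ',' }
  D → C S: FIRST = { ')', '+', ',' }
  D → S ; +: FIRST = { ')', '+' }
Productions for S:
  S → ): FIRST = { ')' }
  S → +: FIRST = { '+' }
C has only one production, so no FIRST/FIRST conflict is possible there.

Conflict for X: X → D ) and X → S + X
  Overlap: { ')', '+' }
Conflict for X: X → D ) and X → D
  Overlap: { ')', '+', ',' }
Conflict for X: X → S + X and X → D
  Overlap: { ')', '+' }
Conflict for D: D → , D D and D → C S
  Overlap: { ',' }
Conflict for D: D → C S and D → S ; +
  Overlap: { ')', '+' }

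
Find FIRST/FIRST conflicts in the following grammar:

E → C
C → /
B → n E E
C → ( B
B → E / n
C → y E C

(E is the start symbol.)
No FIRST/FIRST conflicts.

FIRST sets of the non-terminals at (or reachable through a nullable prefix from) the front of some alternative:
  FIRST(E) = { '(', '/', 'y' }

Productions for C:
  C → /: FIRST = { '/' }
  C → ( B: FIRST = { '(' }
  C → y E C: FIRST = { 'y' }
Productions for B:
  B → n E E: FIRST = { 'n' }
  B → E / n: FIRST = { '(', '/', 'y' }
E has only one production, so no FIRST/FIRST conflict is possible there.

All alternatives of each non-terminal have pairwise disjoint FIRST sets.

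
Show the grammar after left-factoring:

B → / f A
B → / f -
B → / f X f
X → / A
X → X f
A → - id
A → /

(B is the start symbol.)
Left-factoring transforms A → αβ₁ | αβ₂ into A → αA' and A' → β₁ | β₂
(α is the longest common prefix among the alternatives). Repeat until
no nonterminal has two alternatives with a common prefix.

Round 1: B has alternatives sharing prefix '/ f'. Introduce B': B → / f B'
  Add: B' → A
  Add: B' → -
  Add: B' → X f

No remaining common prefixes — done.

Resulting grammar:
B → / f B'
B' → A
B' → -
B' → X f
X → / A
X → X f
A → - id
A → /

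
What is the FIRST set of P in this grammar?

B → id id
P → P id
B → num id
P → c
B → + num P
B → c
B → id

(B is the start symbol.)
{ 'c' }

To compute FIRST(P), examine every production with P on the left-hand side, reading each right-hand side left to right until a non-nullable symbol is reached.

From P → P id:
  - P is the symbol being defined: contributes nothing new
    P is not nullable, so stop
From P → c:
  - c is a terminal: add 'c' and stop

Collecting: FIRST(P) = { 'c' }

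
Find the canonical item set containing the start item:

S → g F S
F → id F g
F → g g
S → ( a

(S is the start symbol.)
{ [S → . ( a], [S → . g F S], [S' → . S] }

First, augment the grammar with S' → S
I₀ = CLOSURE({ [S' → . S] }):
  [S' → . S] has the dot before S: add [S → . g F S], [S → . ( a]
No further items can be added.

I₀ = { [S → . ( a], [S → . g F S], [S' → . S] }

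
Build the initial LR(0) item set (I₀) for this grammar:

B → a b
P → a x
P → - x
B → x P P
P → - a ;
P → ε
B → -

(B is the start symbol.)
First, augment the grammar with B' → B
I₀ = CLOSURE({ [B' → . B] }):
  [B' → . B] has the dot before B: add [B → . a b], [B → . x P P], [B → . -]
No further items can be added.

I₀ = { [B → . -], [B → . a b], [B → . x P P], [B' → . B] }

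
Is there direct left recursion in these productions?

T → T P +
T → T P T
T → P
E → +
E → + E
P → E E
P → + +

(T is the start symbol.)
T → T P +: LEFT RECURSIVE (starts with T)
T → T P T: LEFT RECURSIVE (starts with T)
T → P: starts with P
E → +: starts with '+'
E → + E: starts with '+'
P → E E: starts with E
P → + +: starts with '+'

The grammar has direct left recursion on: T.

Answer: Yes, T is left-recursive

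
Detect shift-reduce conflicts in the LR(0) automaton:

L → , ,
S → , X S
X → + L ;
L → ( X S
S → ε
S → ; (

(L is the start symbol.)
A shift-reduce conflict occurs when an LR(0) state has both:
  - a complete (reduce) item [A → α .] (dot at the end), and
  - a shift item [B → β . c γ] (dot before a terminal).

Augment with L' → L and build the canonical LR(0) collection (I0 = CLOSURE({[L' → . L]}), then GOTO on every symbol after a dot until no new states appear). It has 15 states:
  I0: { [L → . ( X S], [L → . , ,], [L' → . L] }  — shift
  I1: { [L → ( . X S], [X → . + L ;] }  — shift
  I2: { [L → , . ,] }  — shift
  I3: { [L' → L .] }  — accept
  I4: { [L → , , .] }  — reduce
  I5: { [L → . ( X S], [L → . , ,], [X → + . L ;] }  — shift
  I6: { [L → ( X . S], [S → . , X S], [S → . ; (], [S → .] }  — shift, reduce
  I7: { [S → , . X S], [X → . + L ;] }  — shift
  I8: { [S → ; . (] }  — shift
  I9: { [L → ( X S .] }  — reduce
  I10: { [S → ; ( .] }  — reduce
  I11: { [S → , X . S], [S → . , X S], [S → . ; (], [S → .] }  — shift, reduce
  I12: { [S → , X S .] }  — reduce
  I13: { [X → + L . ;] }  — shift
  I14: { [X → + L ; .] }  — reduce

I6 contains reduce item [S → .] and shift items [S → . , X S], [S → . ; (] — shift-reduce conflict.
I11 contains reduce item [S → .] and shift items [S → . , X S], [S → . ; (] — shift-reduce conflict.

Answer: Yes — I6: [S → .] vs [S → . , X S]; I11: [S → .] vs [S → . , X S]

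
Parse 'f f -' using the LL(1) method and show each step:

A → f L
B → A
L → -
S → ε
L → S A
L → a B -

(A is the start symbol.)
LL(1) parsing maintains a stack (initially the start symbol over $) and the input. At each step: if the stack top is a terminal, match it against the current input token; if it is a non-terminal N, replace it with the RHS of M[N, lookahead] (the unique production whose predict set contains the lookahead).

Stack is shown with the top on the left.

Stack  Input    Action
----------------------
A $    f f - $  output A → f L
f L $  f f - $  match 'f'
L $    f - $    output L → S A
S A $  f - $    output S → ε
A $    f - $    output A → f L
f L $  f - $    match 'f'
L $    - $      output L → -
- $    - $      match '-'
$      $        accept

The string is accepted.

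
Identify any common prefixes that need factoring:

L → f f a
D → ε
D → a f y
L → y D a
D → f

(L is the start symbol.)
No, left-factoring is not needed

Left-factoring is needed when two productions for the same non-terminal
share a common prefix on the right-hand side.

Productions for L:
  L → f f a
  L → y D a
Productions for D:
  D → ε
  D → a f y
  D → f

No common prefixes found.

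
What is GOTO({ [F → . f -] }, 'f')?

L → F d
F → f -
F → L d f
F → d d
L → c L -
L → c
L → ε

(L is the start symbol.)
{ [F → f . -] }

GOTO(I, 'f') = CLOSURE({ [A → αX.β] : [A → α.Xβ] ∈ I, X = 'f' })

Items with dot before 'f', with the dot advanced:
  [F → . f -] → [F → f . -]
Closure adds nothing (no advanced item has the dot before a non-terminal).

GOTO = { [F → f . -] }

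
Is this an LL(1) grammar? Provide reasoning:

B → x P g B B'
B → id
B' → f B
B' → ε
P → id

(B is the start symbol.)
No. Predict set conflict for B': { 'f' }

Relevant sets:
  FOLLOW(B') = { $, 'f' }

For B:
  PREDICT(B → x P g B B') = { 'x' }
  PREDICT(B → id) = { 'id' }
For B':
  PREDICT(B' → f B) = { 'f' }
  PREDICT(B' → ε) = { $, 'f' }
P has a single production, so nothing to check there.

Conflict found: Predict set conflict for B': { 'f' }
The grammar is NOT LL(1).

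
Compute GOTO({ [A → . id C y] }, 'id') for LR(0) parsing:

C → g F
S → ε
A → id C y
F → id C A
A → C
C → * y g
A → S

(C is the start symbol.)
{ [A → id . C y], [C → . * y g], [C → . g F] }

GOTO(I, 'id') = CLOSURE({ [A → αX.β] : [A → α.Xβ] ∈ I, X = 'id' })

Items with dot before 'id', with the dot advanced:
  [A → . id C y] → [A → id . C y]
Closure of the advanced items:
  [A → id . C y] has the dot before C: add [C → . g F], [C → . * y g]

GOTO = { [A → id . C y], [C → . * y g], [C → . g F] }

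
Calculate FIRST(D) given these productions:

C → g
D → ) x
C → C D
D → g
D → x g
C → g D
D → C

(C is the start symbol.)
To compute FIRST(D), examine every production with D on the left-hand side, reading each right-hand side left to right until a non-nullable symbol is reached.

FIRST sets of the other non-terminals involved (by the same procedure, iterated to a fixed point):
  FIRST(C) = { 'g' }

From D → ) x:
  - ')' is a terminal: add ')' and stop
From D → g:
  - g is a terminal: add 'g' and stop
From D → x g:
  - x is a terminal: add 'x' and stop
From D → C:
  - C is a non-terminal: add FIRST(C) \ {ε} = { 'g' }
    C is not nullable, so stop

Collecting: FIRST(D) = { ')', 'g', 'x' }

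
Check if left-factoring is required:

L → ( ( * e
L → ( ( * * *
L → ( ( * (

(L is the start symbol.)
Yes, L has productions with common prefix '( ( *'

Left-factoring is needed when two productions for the same non-terminal
share a common prefix on the right-hand side.

Productions for L:
  L → ( ( * e
  L → ( ( * * *
  L → ( ( * (

Found common prefix '( ( *' in productions for L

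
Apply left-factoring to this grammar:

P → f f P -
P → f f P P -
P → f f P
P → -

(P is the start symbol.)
Left-factoring transforms A → αβ₁ | αβ₂ into A → αA' and A' → β₁ | β₂
(α is the longest common prefix among the alternatives). Repeat until
no nonterminal has two alternatives with a common prefix.

Round 1: P has alternatives sharing prefix 'f f P'. Introduce P': P → f f P P'
  Add: P' → -
  Add: P' → P -
  Add: P' → ε

No remaining common prefixes — done.

Resulting grammar:
P → f f P P'
P' → -
P' → P -
P' → ε
P → -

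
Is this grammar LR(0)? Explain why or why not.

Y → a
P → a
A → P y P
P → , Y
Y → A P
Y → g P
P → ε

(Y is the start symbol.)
A grammar is LR(0) if no state in the canonical LR(0) collection has:
  - both a shift item (dot before a terminal) and a complete item (shift-reduce conflict), or
  - two or more complete items (reduce-reduce conflict; the accept item [Y' → Y .] counts as a complete item here).

Augment with Y' → Y and build the canonical LR(0) collection (I0 = CLOSURE({[Y' → . Y]}), then GOTO on every symbol after a dot until no new states appear). It has 13 states:
  I0: { [A → . P y P], [P → . , Y], [P → . a], [P → .], [Y → . A P], [Y → . a], [Y → . g P], [Y' → . Y] }  — shift, reduce
  I1: { [A → . P y P], [P → , . Y], [P → . , Y], [P → . a], [P → .], [Y → . A P], [Y → . a], [Y → . g P] }  — shift, reduce
  I2: { [P → . , Y], [P → . a], [P → .], [Y → A . P] }  — shift, reduce
  I3: { [A → P . y P] }  — shift
  I4: { [Y' → Y .] }  — accept
  I5: { [P → a .], [Y → a .] }  — 2 reduces
  I6: { [P → . , Y], [P → . a], [P → .], [Y → g . P] }  — shift, reduce
  I7: { [Y → g P .] }  — reduce
  I8: { [P → a .] }  — reduce
  I9: { [A → P y . P], [P → . , Y], [P → . a], [P → .] }  — shift, reduce
  I10: { [A → P y P .] }  — reduce
  I11: { [Y → A P .] }  — reduce
  I12: { [P → , Y .] }  — reduce

Conflict in state I0:
  Shift-reduce conflict between [P → .] and [P → . , Y]
So the grammar is NOT LR(0).

Answer: No. Shift-reduce conflict between [P → .] and [P → . , Y]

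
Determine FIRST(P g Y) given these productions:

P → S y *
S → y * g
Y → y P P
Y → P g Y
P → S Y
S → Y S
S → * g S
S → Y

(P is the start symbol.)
{ '*', 'y' }

FIRST sets of the non-terminals involved (from the grammar, by fixed-point iteration):
  FIRST(P) = { '*', 'y' }

To compute FIRST(P g Y), process the symbols left to right:
Symbol P is a non-terminal. Add FIRST(P) \ {ε} = { '*', 'y' }
P is not nullable (ε ∉ FIRST(P)), so stop here.
FIRST(P g Y) = { '*', 'y' }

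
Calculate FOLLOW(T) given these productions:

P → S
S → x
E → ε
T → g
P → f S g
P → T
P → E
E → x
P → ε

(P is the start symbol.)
{ $ }

In P → T: T is at the end, add FOLLOW(P)

The FOLLOW sets referred to above (computed the same way, to a fixed point):
  FOLLOW(P) = { $ }

Taking the union: FOLLOW(T) = { $ }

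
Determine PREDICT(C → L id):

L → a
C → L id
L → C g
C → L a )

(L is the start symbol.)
PREDICT(C → L id) = (FIRST(RHS) \ {ε}) ∪ (FOLLOW(C) if ε ∈ FIRST(RHS), i.e. RHS ⇒* ε)
FIRST(L) = { 'a' }
FIRST(L id) = { 'a' }
ε ∉ FIRST(L id), so FOLLOW(C) is not added.
PREDICT(C → L id) = { 'a' }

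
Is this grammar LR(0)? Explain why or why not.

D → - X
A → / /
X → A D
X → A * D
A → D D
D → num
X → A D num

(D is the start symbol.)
No. Shift-reduce conflict between [X → A D .] and [X → A D . num]

A grammar is LR(0) if no state in the canonical LR(0) collection has:
  - both a shift item (dot before a terminal) and a complete item (shift-reduce conflict), or
  - two or more complete items (reduce-reduce conflict; the accept item [D' → D .] counts as a complete item here).

Augment with D' → D and build the canonical LR(0) collection (I0 = CLOSURE({[D' → . D]}), then GOTO on every symbol after a dot until no new states appear). It has 14 states:
  I0: { [D → . - X], [D → . num], [D' → . D] }  — shift
  I1: { [A → . / /], [A → . D D], [D → - . X], [D → . - X], [D → . num], [X → . A * D], [X → . A D num], [X → . A D] }  — shift
  I2: { [D' → D .] }  — accept
  I3: { [D → num .] }  — reduce
  I4: { [A → / . /] }  — shift
  I5: { [D → . - X], [D → . num], [X → A . * D], [X → A . D num], [X → A . D] }  — shift
  I6: { [A → D . D], [D → . - X], [D → . num] }  — shift
  I7: { [D → - X .] }  — reduce
  I8: { [A → D D .] }  — reduce
  I9: { [D → . - X], [D → . num], [X → A * . D] }  — shift
  I10: { [X → A D . num], [X → A D .] }  — shift, reduce
  I11: { [X → A D num .] }  — reduce
  I12: { [X → A * D .] }  — reduce
  I13: { [A → / / .] }  — reduce

Conflict in state I10:
  Shift-reduce conflict between [X → A D .] and [X → A D . num]
So the grammar is NOT LR(0).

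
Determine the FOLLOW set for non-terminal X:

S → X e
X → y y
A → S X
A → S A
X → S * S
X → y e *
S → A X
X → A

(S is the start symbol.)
{ $, '*', 'e', 'y' }

To compute FOLLOW(X), find every occurrence of X on a right-hand side N → α X β: add FIRST(β) \ {ε}, and if β is empty or nullable also add FOLLOW(N). Iterate to a fixed point.

In S → X e: X is followed by e, add FIRST(e) \ {ε} = { 'e' }
In A → S X: X is at the end, add FOLLOW(A)
In S → A X: X is at the end, add FOLLOW(S)

The FOLLOW sets referred to above (computed the same way, to a fixed point):
  FOLLOW(A) = { $, '*', 'e', 'y' }
  FOLLOW(S) = { $, '*', 'e', 'y' }

Taking the union: FOLLOW(X) = { $, '*', 'e', 'y' }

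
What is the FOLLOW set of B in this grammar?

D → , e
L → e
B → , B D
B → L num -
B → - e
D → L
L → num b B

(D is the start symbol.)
To compute FOLLOW(B), find every occurrence of B on a right-hand side N → α B β: add FIRST(β) \ {ε}, and if β is empty or nullable also add FOLLOW(N). Iterate to a fixed point.

In B → , B D: B is followed by D, add FIRST(D) \ {ε} = { ',', 'e', 'num' }
In L → num b B: B is at the end, add FOLLOW(L)

The FOLLOW sets referred to above (computed the same way, to a fixed point):
  FOLLOW(L) = { $, ',', 'e', 'num' }

Taking the union: FOLLOW(B) = { $, ',', 'e', 'num' }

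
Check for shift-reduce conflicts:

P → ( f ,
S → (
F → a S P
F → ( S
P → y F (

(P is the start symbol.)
A shift-reduce conflict occurs when an LR(0) state has both:
  - a complete (reduce) item [A → α .] (dot at the end), and
  - a shift item [B → β . c γ] (dot before a terminal).

Augment with P' → P and build the canonical LR(0) collection (I0 = CLOSURE({[P' → . P]}), then GOTO on every symbol after a dot until no new states appear). It has 14 states:
  I0: { [P → . ( f ,], [P → . y F (], [P' → . P] }  — shift
  I1: { [P → ( . f ,] }  — shift
  I2: { [P' → P .] }  — accept
  I3: { [F → . ( S], [F → . a S P], [P → y . F (] }  — shift
  I4: { [F → ( . S], [S → . (] }  — shift
  I5: { [P → y F . (] }  — shift
  I6: { [F → a . S P], [S → . (] }  — shift
  I7: { [S → ( .] }  — reduce
  I8: { [F → a S . P], [P → . ( f ,], [P → . y F (] }  — shift
  I9: { [F → a S P .] }  — reduce
  I10: { [P → y F ( .] }  — reduce
  I11: { [F → ( S .] }  — reduce
  I12: { [P → ( f . ,] }  — shift
  I13: { [P → ( f , .] }  — reduce

No state contains both a complete item and a shift item.

Answer: No shift-reduce conflicts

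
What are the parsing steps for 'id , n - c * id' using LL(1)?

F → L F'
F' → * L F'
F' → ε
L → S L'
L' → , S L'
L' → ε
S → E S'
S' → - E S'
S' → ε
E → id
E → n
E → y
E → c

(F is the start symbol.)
Stack is shown with the top on the left.

Stack           Input              Action
-----------------------------------------
F $             id , n - c * id $  output F → L F'
L F' $          id , n - c * id $  output L → S L'
S L' F' $       id , n - c * id $  output S → E S'
E S' L' F' $    id , n - c * id $  output E → id
id S' L' F' $   id , n - c * id $  match 'id'
S' L' F' $      , n - c * id $     output S' → ε
L' F' $         , n - c * id $     output L' → , S L'
, S L' F' $     , n - c * id $     match ','
S L' F' $       n - c * id $       output S → E S'
E S' L' F' $    n - c * id $       output E → n
n S' L' F' $    n - c * id $       match 'n'
S' L' F' $      - c * id $         output S' → - E S'
- E S' L' F' $  - c * id $         match '-'
E S' L' F' $    c * id $           output E → c
c S' L' F' $    c * id $           match 'c'
S' L' F' $      * id $             output S' → ε
L' F' $         * id $             output L' → ε
F' $            * id $             output F' → * L F'
* L F' $        * id $             match '*'
L F' $          id $               output L → S L'
S L' F' $       id $               output S → E S'
E S' L' F' $    id $               output E → id
id S' L' F' $   id $               match 'id'
S' L' F' $      $                  output S' → ε
L' F' $         $                  output L' → ε
F' $            $                  output F' → ε
$               $                  accept

The string is accepted.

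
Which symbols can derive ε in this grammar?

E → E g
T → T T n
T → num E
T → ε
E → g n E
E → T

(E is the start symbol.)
{ 'E', 'T' }

A non-terminal is nullable if it can derive ε (the empty string): either it has an ε-production, or it has a production whose right-hand side consists entirely of nullable non-terminals.

ε-productions: T → ε
So T is immediately nullable.
E → T: every symbol on the right is nullable, so E is nullable too.
Every non-terminal is now nullable.
Nullable = { 'E', 'T' }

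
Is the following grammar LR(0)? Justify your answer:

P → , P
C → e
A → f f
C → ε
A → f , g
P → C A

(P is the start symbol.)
No. Shift-reduce conflict between [C → .] and [C → . e]

Augment with P' → P and build the canonical LR(0) collection (I0 = CLOSURE({[P' → . P]}), then GOTO on every symbol after a dot until no new states appear). It has 11 states:
  I0: { [C → . e], [C → .], [P → . , P], [P → . C A], [P' → . P] }  — shift, reduce
  I1: { [C → . e], [C → .], [P → , . P], [P → . , P], [P → . C A] }  — shift, reduce
  I2: { [A → . f , g], [A → . f f], [P → C . A] }  — shift
  I3: { [P' → P .] }  — accept
  I4: { [C → e .] }  — reduce
  I5: { [P → C A .] }  — reduce
  I6: { [A → f . , g], [A → f . f] }  — shift
  I7: { [A → f , . g] }  — shift
  I8: { [A → f f .] }  — reduce
  I9: { [A → f , g .] }  — reduce
  I10: { [P → , P .] }  — reduce

Conflict in state I0:
  Shift-reduce conflict between [C → .] and [C → . e]
So the grammar is NOT LR(0).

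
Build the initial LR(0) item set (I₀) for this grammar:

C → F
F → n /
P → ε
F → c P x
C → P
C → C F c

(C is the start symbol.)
{ [C → . C F c], [C → . F], [C → . P], [C' → . C], [F → . c P x], [F → . n /], [P → .] }

First, augment the grammar with C' → C
I₀ = CLOSURE({ [C' → . C] }):
  [C' → . C] has the dot before C: add [C → . F], [C → . P], [C → . C F c]
  [C → . F] has the dot before F: add [F → . n /], [F → . c P x]
  [C → . P] has the dot before P: add [P → .]
No further items can be added.

I₀ = { [C → . C F c], [C → . F], [C → . P], [C' → . C], [F → . c P x], [F → . n /], [P → .] }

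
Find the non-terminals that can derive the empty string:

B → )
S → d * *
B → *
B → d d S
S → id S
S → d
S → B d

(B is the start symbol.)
A non-terminal is nullable if it can derive ε (the empty string): either it has an ε-production, or it has a production whose right-hand side consists entirely of nullable non-terminals.

There are no ε-productions, so no non-terminal can derive ε.
No non-terminals are nullable.

Answer: None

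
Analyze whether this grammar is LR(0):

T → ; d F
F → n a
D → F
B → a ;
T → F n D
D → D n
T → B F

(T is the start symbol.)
No. Shift-reduce conflict between [T → F n D .] and [D → D . n]

A grammar is LR(0) if no state in the canonical LR(0) collection has:
  - both a shift item (dot before a terminal) and a complete item (shift-reduce conflict), or
  - two or more complete items (reduce-reduce conflict; the accept item [T' → T .] counts as a complete item here).

Augment with T' → T and build the canonical LR(0) collection (I0 = CLOSURE({[T' → . T]}), then GOTO on every symbol after a dot until no new states appear). It has 16 states:
  I0: { [B → . a ;], [F → . n a], [T → . ; d F], [T → . B F], [T → . F n D], [T' → . T] }  — shift
  I1: { [T → ; . d F] }  — shift
  I2: { [F → . n a], [T → B . F] }  — shift
  I3: { [T → F . n D] }  — shift
  I4: { [T' → T .] }  — accept
  I5: { [B → a . ;] }  — shift
  I6: { [F → n . a] }  — shift
  I7: { [F → n a .] }  — reduce
  I8: { [B → a ; .] }  — reduce
  I9: { [D → . D n], [D → . F], [F → . n a], [T → F n . D] }  — shift
  I10: { [D → D . n], [T → F n D .] }  — shift, reduce
  I11: { [D → F .] }  — reduce
  I12: { [D → D n .] }  — reduce
  I13: { [T → B F .] }  — reduce
  I14: { [F → . n a], [T → ; d . F] }  — shift
  I15: { [T → ; d F .] }  — reduce

Conflict in state I10:
  Shift-reduce conflict between [T → F n D .] and [D → D . n]
So the grammar is NOT LR(0).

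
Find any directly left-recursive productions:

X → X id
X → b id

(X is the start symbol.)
X → X id: LEFT RECURSIVE (starts with X)
X → b id: starts with b

The grammar has direct left recursion on: X.

Answer: Yes, X is left-recursive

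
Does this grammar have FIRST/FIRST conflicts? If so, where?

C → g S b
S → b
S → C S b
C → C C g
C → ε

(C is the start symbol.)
FIRST sets of the non-terminals at (or reachable through a nullable prefix from) the front of some alternative:
  FIRST(C) = { 'g', ε }
  FIRST(S) = { 'b', 'g' }

Productions for C:
  C → g S b: FIRST = { 'g' }
  C → C C g: FIRST = { 'g' }
  C → ε: FIRST = { ε }
Productions for S:
  S → b: FIRST = { 'b' }
  S → C S b: FIRST = { 'b', 'g' }

Conflict for C: C → g S b and C → C C g
  Overlap: { 'g' }
Conflict for S: S → b and S → C S b
  Overlap: { 'b' }

Answer: Yes. C → g S b / C → C C g on { 'g' }; S → b / S → C S b on { 'b' }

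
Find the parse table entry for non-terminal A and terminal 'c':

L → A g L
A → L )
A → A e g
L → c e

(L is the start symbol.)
A → L ), A → A e g

To find M[A, 'c'], we find productions for A where 'c' is in the predict set (PREDICT(N → α) = (FIRST(α) \ {ε}) ∪ (FOLLOW(N) if α ⇒* ε)).

Relevant sets:
  FIRST(L) = { 'c' }
  FIRST(A) = { 'c' }

A → L ): PREDICT = { 'c' }
  'c' is in predict set, so this production goes in M[A, 'c']
A → A e g: PREDICT = { 'c' }
  'c' is in predict set, so this production goes in M[A, 'c']

M[A, 'c'] = A → L ), A → A e g  (a multiply-defined cell — the grammar is not LL(1))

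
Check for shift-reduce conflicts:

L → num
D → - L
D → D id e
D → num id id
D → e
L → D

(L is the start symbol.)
Augment with L' → L and build the canonical LR(0) collection (I0 = CLOSURE({[L' → . L]}), then GOTO on every symbol after a dot until no new states appear). It has 11 states:
  I0: { [D → . - L], [D → . D id e], [D → . e], [D → . num id id], [L → . D], [L → . num], [L' → . L] }  — shift
  I1: { [D → - . L], [D → . - L], [D → . D id e], [D → . e], [D → . num id id], [L → . D], [L → . num] }  — shift
  I2: { [D → D . id e], [L → D .] }  — shift, reduce
  I3: { [L' → L .] }  — accept
  I4: { [D → e .] }  — reduce
  I5: { [D → num . id id], [L → num .] }  — shift, reduce
  I6: { [D → num id . id] }  — shift
  I7: { [D → num id id .] }  — reduce
  I8: { [D → D id . e] }  — shift
  I9: { [D → D id e .] }  — reduce
  I10: { [D → - L .] }  — reduce

I2 contains reduce item [L → D .] and shift item [D → D . id e] — shift-reduce conflict.
I5 contains reduce item [L → num .] and shift item [D → num . id id] — shift-reduce conflict.

Answer: Yes — I2: [L → D .] vs [D → D . id e]; I5: [L → num .] vs [D → num . id id]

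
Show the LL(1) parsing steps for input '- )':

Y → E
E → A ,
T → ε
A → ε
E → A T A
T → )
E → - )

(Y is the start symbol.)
Stack is shown with the top on the left.

Stack  Input  Action
--------------------
Y $    - ) $  output Y → E
E $    - ) $  output E → - )
- ) $  - ) $  match '-'
) $    ) $    match ')'
$      $      accept

The string is accepted.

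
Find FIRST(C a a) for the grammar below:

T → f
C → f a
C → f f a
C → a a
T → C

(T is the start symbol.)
FIRST sets of the non-terminals involved (from the grammar, by fixed-point iteration):
  FIRST(C) = { 'a', 'f' }

To compute FIRST(C a a), process the symbols left to right:
Symbol C is a non-terminal. Add FIRST(C) \ {ε} = { 'a', 'f' }
C is not nullable (ε ∉ FIRST(C)), so stop here.
FIRST(C a a) = { 'a', 'f' }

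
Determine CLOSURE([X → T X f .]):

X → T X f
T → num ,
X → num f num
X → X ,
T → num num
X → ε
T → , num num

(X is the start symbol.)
{ [X → T X f .] }

To compute CLOSURE, for each item [A → α.Bβ] where B is a non-terminal, add [B → .γ] for all productions B → γ; repeat for the newly added items until nothing changes.

Start with: [X → T X f .]
The dot is at the end, so nothing is added.

CLOSURE = { [X → T X f .] }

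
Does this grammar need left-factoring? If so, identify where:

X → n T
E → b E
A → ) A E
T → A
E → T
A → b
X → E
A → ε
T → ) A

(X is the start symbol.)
Left-factoring is needed when two productions for the same non-terminal
share a common prefix on the right-hand side.

Productions for X:
  X → n T
  X → E
Productions for E:
  E → b E
  E → T
Productions for A:
  A → ) A E
  A → b
  A → ε
Productions for T:
  T → A
  T → ) A

No common prefixes found.

Answer: No, left-factoring is not needed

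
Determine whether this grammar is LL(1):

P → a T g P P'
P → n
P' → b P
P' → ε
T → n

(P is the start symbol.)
No. Predict set conflict for P': { 'b' }

A grammar is LL(1) if for each non-terminal N with multiple productions, the predict sets of those productions are pairwise disjoint, where PREDICT(N → α) = (FIRST(α) \ {ε}) ∪ (FOLLOW(N) if α ⇒* ε).

Relevant sets:
  FOLLOW(P') = { $, 'b' }

For P:
  PREDICT(P → a T g P P') = { 'a' }
  PREDICT(P → n) = { 'n' }
For P':
  PREDICT(P' → b P) = { 'b' }
  PREDICT(P' → ε) = { $, 'b' }
T has a single production, so nothing to check there.

Conflict found: Predict set conflict for P': { 'b' }
The grammar is NOT LL(1).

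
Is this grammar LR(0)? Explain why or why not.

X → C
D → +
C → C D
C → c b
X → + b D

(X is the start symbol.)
Augment with X' → X and build the canonical LR(0) collection (I0 = CLOSURE({[X' → . X]}), then GOTO on every symbol after a dot until no new states appear). It has 10 states:
  I0: { [C → . C D], [C → . c b], [X → . + b D], [X → . C], [X' → . X] }  — shift
  I1: { [X → + . b D] }  — shift
  I2: { [C → C . D], [D → . +], [X → C .] }  — shift, reduce
  I3: { [X' → X .] }  — accept
  I4: { [C → c . b] }  — shift
  I5: { [C → c b .] }  — reduce
  I6: { [D → + .] }  — reduce
  I7: { [C → C D .] }  — reduce
  I8: { [D → . +], [X → + b . D] }  — shift
  I9: { [X → + b D .] }  — reduce

Conflict in state I2:
  Shift-reduce conflict between [X → C .] and [D → . +]
So the grammar is NOT LR(0).

Answer: No. Shift-reduce conflict between [X → C .] and [D → . +]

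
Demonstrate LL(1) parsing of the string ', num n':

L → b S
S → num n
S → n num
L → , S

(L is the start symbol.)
LL(1) parsing maintains a stack (initially the start symbol over $) and the input. At each step: if the stack top is a terminal, match it against the current input token; if it is a non-terminal N, replace it with the RHS of M[N, lookahead] (the unique production whose predict set contains the lookahead).

Stack is shown with the top on the left.

Stack    Input      Action
--------------------------
L $      , num n $  output L → , S
, S $    , num n $  match ','
S $      num n $    output S → num n
num n $  num n $    match 'num'
n $      n $        match 'n'
$        $          accept

The string is accepted.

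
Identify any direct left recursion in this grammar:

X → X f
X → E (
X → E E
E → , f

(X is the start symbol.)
X → X f: LEFT RECURSIVE (starts with X)
X → E (: starts with E
X → E E: starts with E
E → , f: starts with ','

The grammar has direct left recursion on: X.

Answer: Yes, X is left-recursive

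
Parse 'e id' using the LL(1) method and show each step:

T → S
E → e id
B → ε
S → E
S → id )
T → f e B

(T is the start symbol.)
Stack is shown with the top on the left.

Stack   Input   Action
----------------------
T $     e id $  output T → S
S $     e id $  output S → E
E $     e id $  output E → e id
e id $  e id $  match 'e'
id $    id $    match 'id'
$       $       accept

The string is accepted.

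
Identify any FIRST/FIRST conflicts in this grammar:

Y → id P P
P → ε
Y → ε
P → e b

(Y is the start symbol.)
A FIRST/FIRST conflict occurs when two productions N → α and N → β for the same non-terminal have FIRST(α) ∩ FIRST(β) ≠ ∅ (with ε ∈ FIRST of a nullable right-hand side, so two nullable alternatives also conflict).

Productions for Y:
  Y → id P P: FIRST = { 'id' }
  Y → ε: FIRST = { ε }
Productions for P:
  P → ε: FIRST = { ε }
  P → e b: FIRST = { 'e' }

All alternatives of each non-terminal have pairwise disjoint FIRST sets.

Answer: No FIRST/FIRST conflicts.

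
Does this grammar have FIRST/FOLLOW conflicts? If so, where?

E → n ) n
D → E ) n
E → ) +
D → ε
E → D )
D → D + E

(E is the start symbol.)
Yes. D → E ')' n with FOLLOW(D) on { ')', '+' }; D → D '+' E with FOLLOW(D) on { ')', '+' }

Nullable non-terminals: D.
FIRST sets used below: FIRST(E) = { ')', '+', 'n' }, FIRST(D) = { ')', '+', 'n', ε }

D: nullable alternative(s) D → ε; FOLLOW(D) = { ')', '+' }
  D → E ) n: FIRST \ {ε} = { ')', '+', 'n' } — overlaps FOLLOW(D) on { ')', '+' }: CONFLICT
  D → ε: FIRST \ {ε} = { } — this is the only nullable alternative, skip
  D → D + E: FIRST \ {ε} = { ')', '+', 'n' } — overlaps FOLLOW(D) on { ')', '+' }: CONFLICT

E has no nullable alternative, so no FIRST/FOLLOW check is needed there.

So the grammar has 2 FIRST/FOLLOW conflicts (marked CONFLICT above).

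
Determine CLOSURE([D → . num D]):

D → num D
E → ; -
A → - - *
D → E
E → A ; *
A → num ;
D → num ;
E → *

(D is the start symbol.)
To compute CLOSURE, for each item [A → α.Bβ] where B is a non-terminal, add [B → .γ] for all productions B → γ; repeat for the newly added items until nothing changes.

Start with: [D → . num D]
The dot precedes the terminal num, so nothing is added.

CLOSURE = { [D → . num D] }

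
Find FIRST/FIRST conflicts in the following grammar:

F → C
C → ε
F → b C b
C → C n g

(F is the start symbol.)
No FIRST/FIRST conflicts.

A FIRST/FIRST conflict occurs when two productions N → α and N → β for the same non-terminal have FIRST(α) ∩ FIRST(β) ≠ ∅ (with ε ∈ FIRST of a nullable right-hand side, so two nullable alternatives also conflict).

FIRST sets of the non-terminals at (or reachable through a nullable prefix from) the front of some alternative:
  FIRST(C) = { 'n', ε }

Productions for F:
  F → C: FIRST = { 'n', ε }
  F → b C b: FIRST = { 'b' }
Productions for C:
  C → ε: FIRST = { ε }
  C → C n g: FIRST = { 'n' }

All alternatives of each non-terminal have pairwise disjoint FIRST sets.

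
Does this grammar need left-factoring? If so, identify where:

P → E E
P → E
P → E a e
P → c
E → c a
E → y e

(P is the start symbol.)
Left-factoring is needed when two productions for the same non-terminal
share a common prefix on the right-hand side.

Productions for P:
  P → E E
  P → E
  P → E a e
  P → c
Productions for E:
  E → c a
  E → y e

Found common prefix 'E' in productions for P

Answer: Yes, P has productions with common prefix 'E'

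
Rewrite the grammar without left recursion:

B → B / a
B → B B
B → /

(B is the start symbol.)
B → / B'
B' → / a B'
B' → B B'
B' → ε

B is directly left-recursive. The standard transformation for
  A → A α₁ | ... | A α_m | β₁ | ... | β_n
is
  A  → β₁ A' | ... | β_n A'
  A' → α₁ A' | ... | α_m A' | ε

B → / becomes B → / B'
B → B / a becomes B' → / a B'
B → B B becomes B' → B B'
Add B' → ε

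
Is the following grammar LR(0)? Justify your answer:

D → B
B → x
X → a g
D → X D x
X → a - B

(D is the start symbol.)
Yes, the grammar is LR(0)

Augment with D' → D and build the canonical LR(0) collection (I0 = CLOSURE({[D' → . D]}), then GOTO on every symbol after a dot until no new states appear). It has 11 states:
  I0: { [B → . x], [D → . B], [D → . X D x], [D' → . D], [X → . a - B], [X → . a g] }  — shift
  I1: { [D → B .] }  — reduce
  I2: { [D' → D .] }  — accept
  I3: { [B → . x], [D → . B], [D → . X D x], [D → X . D x], [X → . a - B], [X → . a g] }  — shift
  I4: { [X → a . - B], [X → a . g] }  — shift
  I5: { [B → x .] }  — reduce
  I6: { [B → . x], [X → a - . B] }  — shift
  I7: { [X → a g .] }  — reduce
  I8: { [X → a - B .] }  — reduce
  I9: { [D → X D . x] }  — shift
  I10: { [D → X D x .] }  — reduce

Every state is either a pure shift/goto state or contains exactly one complete item and nothing to shift — no conflicts. The grammar is LR(0).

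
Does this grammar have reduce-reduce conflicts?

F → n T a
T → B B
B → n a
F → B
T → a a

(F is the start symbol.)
A reduce-reduce conflict occurs when an LR(0) state has two complete items [A → α .] and [B → β .] — both call for a reduction, and with no lookahead the parser cannot choose between them.

Augment with F' → F and build the canonical LR(0) collection (I0 = CLOSURE({[F' → . F]}), then GOTO on every symbol after a dot until no new states appear). It has 12 states:
  I0: { [B → . n a], [F → . B], [F → . n T a], [F' → . F] }  — shift
  I1: { [F → B .] }  — reduce
  I2: { [F' → F .] }  — accept
  I3: { [B → . n a], [B → n . a], [F → n . T a], [T → . B B], [T → . a a] }  — shift
  I4: { [B → . n a], [T → B . B] }  — shift
  I5: { [F → n T . a] }  — shift
  I6: { [B → n a .], [T → a . a] }  — shift, reduce
  I7: { [B → n . a] }  — shift
  I8: { [B → n a .] }  — reduce
  I9: { [T → a a .] }  — reduce
  I10: { [F → n T a .] }  — reduce
  I11: { [T → B B .] }  — reduce

No state contains more than one complete item.

Answer: No reduce-reduce conflicts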